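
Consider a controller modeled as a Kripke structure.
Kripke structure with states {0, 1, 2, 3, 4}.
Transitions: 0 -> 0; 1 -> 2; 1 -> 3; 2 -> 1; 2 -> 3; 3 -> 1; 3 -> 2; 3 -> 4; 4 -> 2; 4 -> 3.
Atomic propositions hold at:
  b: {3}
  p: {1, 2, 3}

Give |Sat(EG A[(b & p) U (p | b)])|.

Sat(b & p) = {3}
Sat(p | b) = {1, 2, 3}
A[(b & p) U (p | b)]: least fixpoint, start Z0 = Sat((p | b)) = {1, 2, 3}, add states in Sat(b & p) with every successor in Z. Already a fixed point.
Sat(A[(b & p) U (p | b)]) = {1, 2, 3}
EG A[(b & p) U (p | b)]: greatest fixpoint, start Z0 = {1, 2, 3}, keep only states in Sat with some successor in Z. Already a fixed point.
Sat(EG A[(b & p) U (p | b)]) = {1, 2, 3}
|Sat(EG A[(b & p) U (p | b)])| = |{1, 2, 3}| = 3.

3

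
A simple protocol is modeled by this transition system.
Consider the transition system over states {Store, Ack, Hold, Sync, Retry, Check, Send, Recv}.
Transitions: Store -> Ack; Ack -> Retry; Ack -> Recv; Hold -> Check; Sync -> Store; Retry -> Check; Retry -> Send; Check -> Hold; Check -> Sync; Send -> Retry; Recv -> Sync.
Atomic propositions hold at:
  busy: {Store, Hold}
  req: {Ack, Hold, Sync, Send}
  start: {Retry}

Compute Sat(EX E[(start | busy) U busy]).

{Sync, Check}

Sat(start | busy) = {Store, Hold, Retry}
E[(start | busy) U busy]: least fixpoint, start Z0 = Sat(busy) = {Store, Hold}, add states in Sat(start | busy) with some successor in Z. Already a fixed point.
Sat(E[(start | busy) U busy]) = {Store, Hold}
Sat(EX E[(start | busy) U busy]) = {s : some successor in {Store, Hold}} = {Sync, Check}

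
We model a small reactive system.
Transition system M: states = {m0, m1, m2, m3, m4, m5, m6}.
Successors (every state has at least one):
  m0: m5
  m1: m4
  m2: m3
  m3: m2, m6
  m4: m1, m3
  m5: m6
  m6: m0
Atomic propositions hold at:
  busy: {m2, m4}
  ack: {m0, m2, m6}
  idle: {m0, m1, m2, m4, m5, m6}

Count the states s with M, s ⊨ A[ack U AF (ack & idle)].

5

Sat(ack & idle) = {m0, m2, m6}
AF (ack & idle): least fixpoint, start Z0 = {m0, m2, m6}, add states with every successor in Z. Z1 = {m0, m2, m3, m5, m6}; fixed.
Sat(AF (ack & idle)) = {m0, m2, m3, m5, m6}
A[ack U AF (ack & idle)]: least fixpoint, start Z0 = Sat(AF (ack & idle)) = {m0, m2, m3, m5, m6}, add states in Sat(ack) with every successor in Z. Already a fixed point.
Sat(A[ack U AF (ack & idle)]) = {m0, m2, m3, m5, m6}
|Sat(A[ack U AF (ack & idle)])| = |{m0, m2, m3, m5, m6}| = 5.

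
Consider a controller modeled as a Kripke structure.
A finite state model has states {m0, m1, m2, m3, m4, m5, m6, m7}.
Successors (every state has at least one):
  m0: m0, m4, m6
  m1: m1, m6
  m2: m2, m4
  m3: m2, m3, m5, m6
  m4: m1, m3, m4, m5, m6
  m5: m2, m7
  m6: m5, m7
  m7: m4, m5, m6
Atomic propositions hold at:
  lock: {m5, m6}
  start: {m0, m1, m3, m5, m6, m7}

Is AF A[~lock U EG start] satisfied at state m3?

Sat(~lock) = {m0, m1, m2, m3, m4, m7}
EG start: greatest fixpoint, start Z0 = {m0, m1, m3, m5, m6, m7}, keep only states in Sat with some successor in Z. Already a fixed point.
Sat(EG start) = {m0, m1, m3, m5, m6, m7}
A[~lock U EG start]: least fixpoint, start Z0 = Sat(EG start) = {m0, m1, m3, m5, m6, m7}, add states in Sat(~lock) with every successor in Z. Already a fixed point.
Sat(A[~lock U EG start]) = {m0, m1, m3, m5, m6, m7}
AF A[~lock U EG start]: least fixpoint, start Z0 = {m0, m1, m3, m5, m6, m7}, add states with every successor in Z. Already a fixed point.
Sat(AF A[~lock U EG start]) = {m0, m1, m3, m5, m6, m7}
m3 ∈ Sat(AF A[~lock U EG start]) = {m0, m1, m3, m5, m6, m7}, so the formula holds at m3.

Yes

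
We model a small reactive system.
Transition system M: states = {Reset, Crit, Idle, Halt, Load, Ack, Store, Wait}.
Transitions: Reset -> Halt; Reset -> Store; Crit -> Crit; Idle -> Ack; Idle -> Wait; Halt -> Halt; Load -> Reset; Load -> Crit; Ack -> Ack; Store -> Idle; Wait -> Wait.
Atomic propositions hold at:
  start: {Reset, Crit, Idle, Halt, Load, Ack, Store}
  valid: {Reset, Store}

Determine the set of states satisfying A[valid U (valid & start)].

Sat(valid & start) = {Reset, Store}
A[valid U (valid & start)]: least fixpoint, start Z0 = Sat((valid & start)) = {Reset, Store}, add states in Sat(valid) with every successor in Z. Already a fixed point.
Sat(A[valid U (valid & start)]) = {Reset, Store}

{Reset, Store}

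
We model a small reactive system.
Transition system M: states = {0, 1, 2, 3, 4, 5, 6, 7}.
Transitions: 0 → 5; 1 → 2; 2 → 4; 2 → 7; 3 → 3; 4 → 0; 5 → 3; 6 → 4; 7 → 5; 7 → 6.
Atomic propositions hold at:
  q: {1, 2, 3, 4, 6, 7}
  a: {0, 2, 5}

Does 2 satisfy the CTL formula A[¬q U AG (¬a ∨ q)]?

No

Sat(¬q) = {0, 5}
Sat(¬a) = {1, 3, 4, 6, 7}
Sat(¬a ∨ q) = {1, 2, 3, 4, 6, 7}
AG (¬a ∨ q): greatest fixpoint, start Z0 = {1, 2, 3, 4, 6, 7}, keep only states in Sat with every successor in Z. Z1 = {1, 2, 3, 6}; Z2 = {1, 3}; Z3 = {3}; fixed.
Sat(AG (¬a ∨ q)) = {3}
A[¬q U AG (¬a ∨ q)]: least fixpoint, start Z0 = Sat(AG (¬a ∨ q)) = {3}, add states in Sat(¬q) with every successor in Z. Z1 = {3, 5}; Z2 = {0, 3, 5}; fixed.
Sat(A[¬q U AG (¬a ∨ q)]) = {0, 3, 5}
2 ∉ Sat(A[¬q U AG (¬a ∨ q)]) = {0, 3, 5}, so the formula does not hold at 2.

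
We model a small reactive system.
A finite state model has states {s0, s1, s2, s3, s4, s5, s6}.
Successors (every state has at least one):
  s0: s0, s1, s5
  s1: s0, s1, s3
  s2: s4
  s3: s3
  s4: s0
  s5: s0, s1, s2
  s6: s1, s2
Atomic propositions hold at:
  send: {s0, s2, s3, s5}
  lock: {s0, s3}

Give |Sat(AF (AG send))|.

AG send: greatest fixpoint, start Z0 = {s0, s2, s3, s5}, keep only states in Sat with every successor in Z. Z1 = {s3}; fixed.
Sat(AG send) = {s3}
AF (AG send): least fixpoint, start Z0 = {s3}, add states with every successor in Z. Already a fixed point.
Sat(AF (AG send)) = {s3}
|Sat(AF (AG send))| = |{s3}| = 1.

1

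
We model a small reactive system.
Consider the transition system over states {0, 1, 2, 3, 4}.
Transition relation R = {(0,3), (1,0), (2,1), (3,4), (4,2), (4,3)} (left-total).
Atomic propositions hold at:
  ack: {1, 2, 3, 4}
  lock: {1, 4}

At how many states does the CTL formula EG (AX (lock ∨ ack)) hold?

3

Sat(lock ∨ ack) = {1, 2, 3, 4}
Sat(AX (lock ∨ ack)) = {s : every successor in {1, 2, 3, 4}} = {0, 2, 3, 4}
EG (AX (lock ∨ ack)): greatest fixpoint, start Z0 = {0, 2, 3, 4}, keep only states in Sat with some successor in Z. Z1 = {0, 3, 4}; fixed.
Sat(EG (AX (lock ∨ ack))) = {0, 3, 4}
|Sat(EG (AX (lock ∨ ack)))| = |{0, 3, 4}| = 3.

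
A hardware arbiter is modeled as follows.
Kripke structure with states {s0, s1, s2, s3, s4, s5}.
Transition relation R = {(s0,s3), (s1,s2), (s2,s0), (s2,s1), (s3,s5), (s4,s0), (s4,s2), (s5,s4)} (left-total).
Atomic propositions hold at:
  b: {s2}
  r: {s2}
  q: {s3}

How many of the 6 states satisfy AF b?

AF b: least fixpoint, start Z0 = {s2}, add states with every successor in Z. Z1 = {s1, s2}; fixed.
Sat(AF b) = {s1, s2}
|Sat(AF b)| = |{s1, s2}| = 2.

2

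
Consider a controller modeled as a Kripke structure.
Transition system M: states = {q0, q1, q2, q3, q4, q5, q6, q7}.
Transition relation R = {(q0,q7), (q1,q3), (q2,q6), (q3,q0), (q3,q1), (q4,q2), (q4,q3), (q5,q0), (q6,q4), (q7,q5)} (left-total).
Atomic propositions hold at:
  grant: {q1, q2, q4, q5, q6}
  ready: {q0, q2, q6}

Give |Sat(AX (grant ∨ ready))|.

5

Sat(grant ∨ ready) = {q0, q1, q2, q4, q5, q6}
Sat(AX (grant ∨ ready)) = {s : every successor in {q0, q1, q2, q4, q5, q6}} = {q2, q3, q5, q6, q7}
|Sat(AX (grant ∨ ready))| = |{q2, q3, q5, q6, q7}| = 5.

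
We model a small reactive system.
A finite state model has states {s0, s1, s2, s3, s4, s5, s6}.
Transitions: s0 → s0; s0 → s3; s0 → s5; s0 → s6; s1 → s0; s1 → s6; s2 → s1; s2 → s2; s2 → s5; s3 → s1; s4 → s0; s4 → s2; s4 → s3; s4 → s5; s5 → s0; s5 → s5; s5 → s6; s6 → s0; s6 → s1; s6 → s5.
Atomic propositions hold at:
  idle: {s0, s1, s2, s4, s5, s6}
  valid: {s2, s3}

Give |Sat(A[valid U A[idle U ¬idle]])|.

1

Sat(¬idle) = {s3}
A[idle U ¬idle]: least fixpoint, start Z0 = Sat(¬idle) = {s3}, add states in Sat(idle) with every successor in Z. Already a fixed point.
Sat(A[idle U ¬idle]) = {s3}
A[valid U A[idle U ¬idle]]: least fixpoint, start Z0 = Sat(A[idle U ¬idle]) = {s3}, add states in Sat(valid) with every successor in Z. Already a fixed point.
Sat(A[valid U A[idle U ¬idle]]) = {s3}
|Sat(A[valid U A[idle U ¬idle]])| = |{s3}| = 1.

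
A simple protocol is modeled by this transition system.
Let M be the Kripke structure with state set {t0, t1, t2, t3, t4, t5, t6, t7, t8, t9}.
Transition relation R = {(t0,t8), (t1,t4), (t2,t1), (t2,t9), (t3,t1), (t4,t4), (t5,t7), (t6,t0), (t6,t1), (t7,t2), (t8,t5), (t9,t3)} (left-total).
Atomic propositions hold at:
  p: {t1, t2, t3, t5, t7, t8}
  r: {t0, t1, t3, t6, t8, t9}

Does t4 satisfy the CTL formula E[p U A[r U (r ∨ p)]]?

Sat(r ∨ p) = {t0, t1, t2, t3, t5, t6, t7, t8, t9}
A[r U (r ∨ p)]: least fixpoint, start Z0 = Sat((r ∨ p)) = {t0, t1, t2, t3, t5, t6, t7, t8, t9}, add states in Sat(r) with every successor in Z. Already a fixed point.
Sat(A[r U (r ∨ p)]) = {t0, t1, t2, t3, t5, t6, t7, t8, t9}
E[p U A[r U (r ∨ p)]]: least fixpoint, start Z0 = Sat(A[r U (r ∨ p)]) = {t0, t1, t2, t3, t5, t6, t7, t8, t9}, add states in Sat(p) with some successor in Z. Already a fixed point.
Sat(E[p U A[r U (r ∨ p)]]) = {t0, t1, t2, t3, t5, t6, t7, t8, t9}
t4 ∉ Sat(E[p U A[r U (r ∨ p)]]) = {t0, t1, t2, t3, t5, t6, t7, t8, t9}, so the formula does not hold at t4.

No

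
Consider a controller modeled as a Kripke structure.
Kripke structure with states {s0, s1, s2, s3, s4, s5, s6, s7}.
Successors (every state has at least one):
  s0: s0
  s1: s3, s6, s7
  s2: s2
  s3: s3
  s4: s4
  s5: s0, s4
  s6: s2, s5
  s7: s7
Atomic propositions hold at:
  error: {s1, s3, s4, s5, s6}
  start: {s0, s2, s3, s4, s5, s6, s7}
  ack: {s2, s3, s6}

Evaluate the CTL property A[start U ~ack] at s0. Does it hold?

Sat(~ack) = {s0, s1, s4, s5, s7}
A[start U ~ack]: least fixpoint, start Z0 = Sat(~ack) = {s0, s1, s4, s5, s7}, add states in Sat(start) with every successor in Z. Already a fixed point.
Sat(A[start U ~ack]) = {s0, s1, s4, s5, s7}
s0 ∈ Sat(A[start U ~ack]) = {s0, s1, s4, s5, s7}, so the formula holds at s0.

Yes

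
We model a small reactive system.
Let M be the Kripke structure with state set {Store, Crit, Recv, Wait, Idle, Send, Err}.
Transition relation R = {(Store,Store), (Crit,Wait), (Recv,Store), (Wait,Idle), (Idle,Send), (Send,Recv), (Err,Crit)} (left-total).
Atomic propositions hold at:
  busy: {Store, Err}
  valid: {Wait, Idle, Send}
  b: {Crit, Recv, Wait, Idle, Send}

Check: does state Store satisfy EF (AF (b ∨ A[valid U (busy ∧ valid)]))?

Sat(busy ∧ valid) = ∅
A[valid U (busy ∧ valid)]: least fixpoint, start Z0 = Sat((busy ∧ valid)) = ∅, add states in Sat(valid) with every successor in Z. Already a fixed point.
Sat(A[valid U (busy ∧ valid)]) = ∅
Sat(b ∨ A[valid U (busy ∧ valid)]) = {Crit, Recv, Wait, Idle, Send}
AF (b ∨ A[valid U (busy ∧ valid)]): least fixpoint, start Z0 = {Crit, Recv, Wait, Idle, Send}, add states with every successor in Z. Z1 = {Crit, Recv, Wait, Idle, Send, Err}; fixed.
Sat(AF (b ∨ A[valid U (busy ∧ valid)])) = {Crit, Recv, Wait, Idle, Send, Err}
EF (AF (b ∨ A[valid U (busy ∧ valid)])): least fixpoint, start Z0 = {Crit, Recv, Wait, Idle, Send, Err}, add states with some successor in Z. Already a fixed point.
Sat(EF (AF (b ∨ A[valid U (busy ∧ valid)]))) = {Crit, Recv, Wait, Idle, Send, Err}
Store ∉ Sat(EF (AF (b ∨ A[valid U (busy ∧ valid)]))) = {Crit, Recv, Wait, Idle, Send, Err}, so the formula does not hold at Store.

No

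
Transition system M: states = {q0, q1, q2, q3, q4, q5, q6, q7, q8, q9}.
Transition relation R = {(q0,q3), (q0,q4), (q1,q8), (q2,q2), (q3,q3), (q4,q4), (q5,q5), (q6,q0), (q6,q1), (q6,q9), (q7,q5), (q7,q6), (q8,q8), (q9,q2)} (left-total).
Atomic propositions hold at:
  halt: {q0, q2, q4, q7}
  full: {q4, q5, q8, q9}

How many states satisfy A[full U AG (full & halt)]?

Sat(full & halt) = {q4}
AG (full & halt): greatest fixpoint, start Z0 = {q4}, keep only states in Sat with every successor in Z. Already a fixed point.
Sat(AG (full & halt)) = {q4}
A[full U AG (full & halt)]: least fixpoint, start Z0 = Sat(AG (full & halt)) = {q4}, add states in Sat(full) with every successor in Z. Already a fixed point.
Sat(A[full U AG (full & halt)]) = {q4}
|Sat(A[full U AG (full & halt)])| = |{q4}| = 1.

1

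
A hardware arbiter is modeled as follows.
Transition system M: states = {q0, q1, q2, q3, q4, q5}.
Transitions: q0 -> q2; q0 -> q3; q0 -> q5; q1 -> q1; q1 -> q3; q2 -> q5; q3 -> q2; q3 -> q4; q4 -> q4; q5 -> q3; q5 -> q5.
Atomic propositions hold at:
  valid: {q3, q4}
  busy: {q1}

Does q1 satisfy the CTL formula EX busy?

Sat(EX busy) = {s : some successor in {q1}} = {q1}
q1 ∈ Sat(EX busy) = {q1}, so the formula holds at q1.

Yes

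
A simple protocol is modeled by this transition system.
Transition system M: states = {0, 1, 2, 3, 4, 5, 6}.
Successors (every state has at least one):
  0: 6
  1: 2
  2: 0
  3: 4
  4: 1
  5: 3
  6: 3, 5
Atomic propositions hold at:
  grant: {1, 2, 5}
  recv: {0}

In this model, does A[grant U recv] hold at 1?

Yes

A[grant U recv]: least fixpoint, start Z0 = Sat(recv) = {0}, add states in Sat(grant) with every successor in Z. Z1 = {0, 2}; Z2 = {0, 1, 2}; fixed.
Sat(A[grant U recv]) = {0, 1, 2}
1 ∈ Sat(A[grant U recv]) = {0, 1, 2}, so the formula holds at 1.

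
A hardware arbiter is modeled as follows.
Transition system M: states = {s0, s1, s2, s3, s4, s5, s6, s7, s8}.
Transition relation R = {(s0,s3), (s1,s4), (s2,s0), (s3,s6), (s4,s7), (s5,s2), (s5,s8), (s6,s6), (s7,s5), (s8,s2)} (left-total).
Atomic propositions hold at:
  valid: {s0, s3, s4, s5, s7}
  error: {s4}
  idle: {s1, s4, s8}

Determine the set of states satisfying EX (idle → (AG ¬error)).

{s0, s2, s3, s4, s5, s6, s7, s8}

Sat(¬error) = {s0, s1, s2, s3, s5, s6, s7, s8}
AG ¬error: greatest fixpoint, start Z0 = {s0, s1, s2, s3, s5, s6, s7, s8}, keep only states in Sat with every successor in Z. Z1 = {s0, s2, s3, s5, s6, s7, s8}; fixed.
Sat(AG ¬error) = {s0, s2, s3, s5, s6, s7, s8}
Sat(idle → (AG ¬error)) = {s0, s2, s3, s5, s6, s7, s8}
Sat(EX (idle → (AG ¬error))) = {s : some successor in {s0, s2, s3, s5, s6, s7, s8}} = {s0, s2, s3, s4, s5, s6, s7, s8}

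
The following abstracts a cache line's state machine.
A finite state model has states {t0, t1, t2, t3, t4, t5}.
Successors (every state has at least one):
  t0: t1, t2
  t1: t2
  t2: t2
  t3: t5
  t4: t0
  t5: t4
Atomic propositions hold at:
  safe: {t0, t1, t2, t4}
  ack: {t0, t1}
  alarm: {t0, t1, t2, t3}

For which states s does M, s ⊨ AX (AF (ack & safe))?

Sat(ack & safe) = {t0, t1}
AF (ack & safe): least fixpoint, start Z0 = {t0, t1}, add states with every successor in Z. Z1 = {t0, t1, t4}; Z2 = {t0, t1, t4, t5}; Z3 = {t0, t1, t3, t4, t5}; fixed.
Sat(AF (ack & safe)) = {t0, t1, t3, t4, t5}
Sat(AX (AF (ack & safe))) = {s : every successor in {t0, t1, t3, t4, t5}} = {t3, t4, t5}

{t3, t4, t5}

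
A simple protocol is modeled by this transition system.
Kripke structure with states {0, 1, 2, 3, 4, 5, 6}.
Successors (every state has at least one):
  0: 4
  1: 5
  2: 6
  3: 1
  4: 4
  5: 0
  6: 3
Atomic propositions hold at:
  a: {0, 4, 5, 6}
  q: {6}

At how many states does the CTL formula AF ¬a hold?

Sat(¬a) = {1, 2, 3}
AF ¬a: least fixpoint, start Z0 = {1, 2, 3}, add states with every successor in Z. Z1 = {1, 2, 3, 6}; fixed.
Sat(AF ¬a) = {1, 2, 3, 6}
|Sat(AF ¬a)| = |{1, 2, 3, 6}| = 4.

4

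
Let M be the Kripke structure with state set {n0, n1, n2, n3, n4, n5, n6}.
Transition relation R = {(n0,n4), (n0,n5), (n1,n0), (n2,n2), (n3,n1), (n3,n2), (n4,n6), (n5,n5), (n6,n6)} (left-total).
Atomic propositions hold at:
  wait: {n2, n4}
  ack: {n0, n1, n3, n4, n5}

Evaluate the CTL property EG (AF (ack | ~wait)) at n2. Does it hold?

Sat(~wait) = {n0, n1, n3, n5, n6}
Sat(ack | ~wait) = {n0, n1, n3, n4, n5, n6}
AF (ack | ~wait): least fixpoint, start Z0 = {n0, n1, n3, n4, n5, n6}, add states with every successor in Z. Already a fixed point.
Sat(AF (ack | ~wait)) = {n0, n1, n3, n4, n5, n6}
EG (AF (ack | ~wait)): greatest fixpoint, start Z0 = {n0, n1, n3, n4, n5, n6}, keep only states in Sat with some successor in Z. Already a fixed point.
Sat(EG (AF (ack | ~wait))) = {n0, n1, n3, n4, n5, n6}
n2 ∉ Sat(EG (AF (ack | ~wait))) = {n0, n1, n3, n4, n5, n6}, so the formula does not hold at n2.

No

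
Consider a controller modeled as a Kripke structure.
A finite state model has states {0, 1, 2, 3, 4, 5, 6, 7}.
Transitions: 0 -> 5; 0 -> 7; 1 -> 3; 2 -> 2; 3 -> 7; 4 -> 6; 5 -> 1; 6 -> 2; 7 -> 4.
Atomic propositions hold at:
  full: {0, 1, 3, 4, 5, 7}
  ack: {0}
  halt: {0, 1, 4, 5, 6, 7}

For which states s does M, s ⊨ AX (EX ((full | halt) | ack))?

{0, 1, 3, 5, 7}

Sat(full | halt) = {0, 1, 3, 4, 5, 6, 7}
Sat((full | halt) | ack) = {0, 1, 3, 4, 5, 6, 7}
Sat(EX ((full | halt) | ack)) = {s : some successor in {0, 1, 3, 4, 5, 6, 7}} = {0, 1, 3, 4, 5, 7}
Sat(AX (EX ((full | halt) | ack))) = {s : every successor in {0, 1, 3, 4, 5, 7}} = {0, 1, 3, 5, 7}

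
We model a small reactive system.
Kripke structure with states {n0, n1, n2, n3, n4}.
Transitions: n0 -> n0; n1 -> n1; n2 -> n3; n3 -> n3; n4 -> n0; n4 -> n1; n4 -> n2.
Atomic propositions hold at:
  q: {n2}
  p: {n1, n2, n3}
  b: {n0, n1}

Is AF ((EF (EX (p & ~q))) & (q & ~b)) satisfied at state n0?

Sat(~q) = {n0, n1, n3, n4}
Sat(p & ~q) = {n1, n3}
Sat(EX (p & ~q)) = {s : some successor in {n1, n3}} = {n1, n2, n3, n4}
EF (EX (p & ~q)): least fixpoint, start Z0 = {n1, n2, n3, n4}, add states with some successor in Z. Already a fixed point.
Sat(EF (EX (p & ~q))) = {n1, n2, n3, n4}
Sat(~b) = {n2, n3, n4}
Sat(q & ~b) = {n2}
Sat((EF (EX (p & ~q))) & (q & ~b)) = {n2}
AF ((EF (EX (p & ~q))) & (q & ~b)): least fixpoint, start Z0 = {n2}, add states with every successor in Z. Already a fixed point.
Sat(AF ((EF (EX (p & ~q))) & (q & ~b))) = {n2}
n0 ∉ Sat(AF ((EF (EX (p & ~q))) & (q & ~b))) = {n2}, so the formula does not hold at n0.

No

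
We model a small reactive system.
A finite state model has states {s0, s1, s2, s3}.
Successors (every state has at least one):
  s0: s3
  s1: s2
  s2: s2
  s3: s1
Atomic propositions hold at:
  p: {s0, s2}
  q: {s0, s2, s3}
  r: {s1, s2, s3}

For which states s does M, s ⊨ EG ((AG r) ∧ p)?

AG r: greatest fixpoint, start Z0 = {s1, s2, s3}, keep only states in Sat with every successor in Z. Already a fixed point.
Sat(AG r) = {s1, s2, s3}
Sat((AG r) ∧ p) = {s2}
EG ((AG r) ∧ p): greatest fixpoint, start Z0 = {s2}, keep only states in Sat with some successor in Z. Already a fixed point.
Sat(EG ((AG r) ∧ p)) = {s2}

{s2}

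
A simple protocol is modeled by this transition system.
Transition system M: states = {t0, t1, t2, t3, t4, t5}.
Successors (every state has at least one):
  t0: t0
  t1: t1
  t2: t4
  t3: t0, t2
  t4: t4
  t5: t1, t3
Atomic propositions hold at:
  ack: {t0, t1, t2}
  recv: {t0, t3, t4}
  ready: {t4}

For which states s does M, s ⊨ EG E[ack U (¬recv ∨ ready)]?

Sat(¬recv) = {t1, t2, t5}
Sat(¬recv ∨ ready) = {t1, t2, t4, t5}
E[ack U (¬recv ∨ ready)]: least fixpoint, start Z0 = Sat((¬recv ∨ ready)) = {t1, t2, t4, t5}, add states in Sat(ack) with some successor in Z. Already a fixed point.
Sat(E[ack U (¬recv ∨ ready)]) = {t1, t2, t4, t5}
EG E[ack U (¬recv ∨ ready)]: greatest fixpoint, start Z0 = {t1, t2, t4, t5}, keep only states in Sat with some successor in Z. Already a fixed point.
Sat(EG E[ack U (¬recv ∨ ready)]) = {t1, t2, t4, t5}

{t1, t2, t4, t5}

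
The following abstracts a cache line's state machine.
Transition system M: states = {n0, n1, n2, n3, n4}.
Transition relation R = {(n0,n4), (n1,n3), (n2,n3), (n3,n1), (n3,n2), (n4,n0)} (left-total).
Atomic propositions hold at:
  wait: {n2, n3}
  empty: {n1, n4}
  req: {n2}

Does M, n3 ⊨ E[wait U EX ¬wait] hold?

Yes

Sat(¬wait) = {n0, n1, n4}
Sat(EX ¬wait) = {s : some successor in {n0, n1, n4}} = {n0, n3, n4}
E[wait U EX ¬wait]: least fixpoint, start Z0 = Sat(EX ¬wait) = {n0, n3, n4}, add states in Sat(wait) with some successor in Z. Z1 = {n0, n2, n3, n4}; fixed.
Sat(E[wait U EX ¬wait]) = {n0, n2, n3, n4}
n3 ∈ Sat(E[wait U EX ¬wait]) = {n0, n2, n3, n4}, so the formula holds at n3.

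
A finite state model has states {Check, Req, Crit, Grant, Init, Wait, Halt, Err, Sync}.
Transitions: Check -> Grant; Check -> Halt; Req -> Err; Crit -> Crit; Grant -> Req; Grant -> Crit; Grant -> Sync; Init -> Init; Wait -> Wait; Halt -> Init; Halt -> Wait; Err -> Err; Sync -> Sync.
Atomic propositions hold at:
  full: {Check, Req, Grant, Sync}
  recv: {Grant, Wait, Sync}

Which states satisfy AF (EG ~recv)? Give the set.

Sat(~recv) = {Check, Req, Crit, Init, Halt, Err}
EG ~recv: greatest fixpoint, start Z0 = {Check, Req, Crit, Init, Halt, Err}, keep only states in Sat with some successor in Z. Already a fixed point.
Sat(EG ~recv) = {Check, Req, Crit, Init, Halt, Err}
AF (EG ~recv): least fixpoint, start Z0 = {Check, Req, Crit, Init, Halt, Err}, add states with every successor in Z. Already a fixed point.
Sat(AF (EG ~recv)) = {Check, Req, Crit, Init, Halt, Err}

{Check, Req, Crit, Init, Halt, Err}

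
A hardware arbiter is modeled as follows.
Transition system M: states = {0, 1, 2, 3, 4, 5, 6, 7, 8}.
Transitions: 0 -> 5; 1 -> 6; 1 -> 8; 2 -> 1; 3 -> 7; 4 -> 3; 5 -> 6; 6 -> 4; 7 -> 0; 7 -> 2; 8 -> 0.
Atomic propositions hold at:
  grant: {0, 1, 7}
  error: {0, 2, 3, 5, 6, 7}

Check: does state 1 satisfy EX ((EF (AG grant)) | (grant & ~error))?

No

AG grant: greatest fixpoint, start Z0 = {0, 1, 7}, keep only states in Sat with every successor in Z. Z1 = ∅; fixed.
Sat(AG grant) = ∅
EF (AG grant): least fixpoint, start Z0 = ∅, add states with some successor in Z. Already a fixed point.
Sat(EF (AG grant)) = ∅
Sat(~error) = {1, 4, 8}
Sat(grant & ~error) = {1}
Sat((EF (AG grant)) | (grant & ~error)) = {1}
Sat(EX ((EF (AG grant)) | (grant & ~error))) = {s : some successor in {1}} = {2}
1 ∉ Sat(EX ((EF (AG grant)) | (grant & ~error))) = {2}, so the formula does not hold at 1.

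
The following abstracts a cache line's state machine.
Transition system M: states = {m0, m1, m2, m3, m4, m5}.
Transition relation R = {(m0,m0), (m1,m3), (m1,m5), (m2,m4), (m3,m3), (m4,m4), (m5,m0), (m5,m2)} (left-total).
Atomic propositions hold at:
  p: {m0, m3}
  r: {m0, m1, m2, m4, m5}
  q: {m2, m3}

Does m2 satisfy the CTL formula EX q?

Sat(EX q) = {s : some successor in {m2, m3}} = {m1, m3, m5}
m2 ∉ Sat(EX q) = {m1, m3, m5}, so the formula does not hold at m2.

No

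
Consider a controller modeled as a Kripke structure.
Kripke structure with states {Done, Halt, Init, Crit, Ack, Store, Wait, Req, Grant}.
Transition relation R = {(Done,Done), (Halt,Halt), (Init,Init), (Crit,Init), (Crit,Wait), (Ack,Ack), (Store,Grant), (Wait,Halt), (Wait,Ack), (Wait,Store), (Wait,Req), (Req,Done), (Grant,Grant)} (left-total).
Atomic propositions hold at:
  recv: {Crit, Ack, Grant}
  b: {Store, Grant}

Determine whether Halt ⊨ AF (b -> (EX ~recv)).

Sat(~recv) = {Done, Halt, Init, Store, Wait, Req}
Sat(EX ~recv) = {s : some successor in {Done, Halt, Init, Store, Wait, Req}} = {Done, Halt, Init, Crit, Wait, Req}
Sat(b -> (EX ~recv)) = {Done, Halt, Init, Crit, Ack, Wait, Req}
AF (b -> (EX ~recv)): least fixpoint, start Z0 = {Done, Halt, Init, Crit, Ack, Wait, Req}, add states with every successor in Z. Already a fixed point.
Sat(AF (b -> (EX ~recv))) = {Done, Halt, Init, Crit, Ack, Wait, Req}
Halt ∈ Sat(AF (b -> (EX ~recv))) = {Done, Halt, Init, Crit, Ack, Wait, Req}, so the formula holds at Halt.

Yes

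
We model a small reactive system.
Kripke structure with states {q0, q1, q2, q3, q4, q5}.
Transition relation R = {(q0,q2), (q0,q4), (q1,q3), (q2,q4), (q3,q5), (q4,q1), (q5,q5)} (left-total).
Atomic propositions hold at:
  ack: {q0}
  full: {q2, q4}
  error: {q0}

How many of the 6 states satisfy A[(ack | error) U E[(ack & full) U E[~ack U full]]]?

Sat(ack | error) = {q0}
Sat(ack & full) = ∅
Sat(~ack) = {q1, q2, q3, q4, q5}
E[~ack U full]: least fixpoint, start Z0 = Sat(full) = {q2, q4}, add states in Sat(~ack) with some successor in Z. Already a fixed point.
Sat(E[~ack U full]) = {q2, q4}
E[(ack & full) U E[~ack U full]]: least fixpoint, start Z0 = Sat(E[~ack U full]) = {q2, q4}, add states in Sat(ack & full) with some successor in Z. Already a fixed point.
Sat(E[(ack & full) U E[~ack U full]]) = {q2, q4}
A[(ack | error) U E[(ack & full) U E[~ack U full]]]: least fixpoint, start Z0 = Sat(E[(ack & full) U E[~ack U full]]) = {q2, q4}, add states in Sat(ack | error) with every successor in Z. Z1 = {q0, q2, q4}; fixed.
Sat(A[(ack | error) U E[(ack & full) U E[~ack U full]]]) = {q0, q2, q4}
|Sat(A[(ack | error) U E[(ack & full) U E[~ack U full]]])| = |{q0, q2, q4}| = 3.

3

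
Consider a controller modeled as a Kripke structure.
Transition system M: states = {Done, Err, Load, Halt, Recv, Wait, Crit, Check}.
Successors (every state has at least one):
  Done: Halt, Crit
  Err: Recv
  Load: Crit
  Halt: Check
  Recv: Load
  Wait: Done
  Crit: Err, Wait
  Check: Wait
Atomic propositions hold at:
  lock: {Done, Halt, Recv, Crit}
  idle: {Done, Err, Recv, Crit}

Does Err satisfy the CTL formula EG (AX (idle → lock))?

Sat(idle → lock) = {Done, Load, Halt, Recv, Wait, Crit, Check}
Sat(AX (idle → lock)) = {s : every successor in {Done, Load, Halt, Recv, Wait, Crit, Check}} = {Done, Err, Load, Halt, Recv, Wait, Check}
EG (AX (idle → lock)): greatest fixpoint, start Z0 = {Done, Err, Load, Halt, Recv, Wait, Check}, keep only states in Sat with some successor in Z. Z1 = {Done, Err, Halt, Recv, Wait, Check}; Z2 = {Done, Err, Halt, Wait, Check}; Z3 = {Done, Halt, Wait, Check}; fixed.
Sat(EG (AX (idle → lock))) = {Done, Halt, Wait, Check}
Err ∉ Sat(EG (AX (idle → lock))) = {Done, Halt, Wait, Check}, so the formula does not hold at Err.

No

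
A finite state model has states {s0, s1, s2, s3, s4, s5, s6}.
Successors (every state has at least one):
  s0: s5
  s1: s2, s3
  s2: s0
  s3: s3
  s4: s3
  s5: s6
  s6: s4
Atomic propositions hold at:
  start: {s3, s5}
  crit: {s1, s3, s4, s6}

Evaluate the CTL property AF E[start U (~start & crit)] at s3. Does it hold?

No

Sat(~start) = {s0, s1, s2, s4, s6}
Sat(~start & crit) = {s1, s4, s6}
E[start U (~start & crit)]: least fixpoint, start Z0 = Sat((~start & crit)) = {s1, s4, s6}, add states in Sat(start) with some successor in Z. Z1 = {s1, s4, s5, s6}; fixed.
Sat(E[start U (~start & crit)]) = {s1, s4, s5, s6}
AF E[start U (~start & crit)]: least fixpoint, start Z0 = {s1, s4, s5, s6}, add states with every successor in Z. Z1 = {s0, s1, s4, s5, s6}; Z2 = {s0, s1, s2, s4, s5, s6}; fixed.
Sat(AF E[start U (~start & crit)]) = {s0, s1, s2, s4, s5, s6}
s3 ∉ Sat(AF E[start U (~start & crit)]) = {s0, s1, s2, s4, s5, s6}, so the formula does not hold at s3.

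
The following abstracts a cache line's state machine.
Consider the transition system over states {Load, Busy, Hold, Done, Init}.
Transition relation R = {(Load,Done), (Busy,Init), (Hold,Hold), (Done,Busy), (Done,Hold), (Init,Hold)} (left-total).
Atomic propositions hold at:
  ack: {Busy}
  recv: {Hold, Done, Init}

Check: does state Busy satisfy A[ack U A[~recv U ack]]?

Yes

Sat(~recv) = {Load, Busy}
A[~recv U ack]: least fixpoint, start Z0 = Sat(ack) = {Busy}, add states in Sat(~recv) with every successor in Z. Already a fixed point.
Sat(A[~recv U ack]) = {Busy}
A[ack U A[~recv U ack]]: least fixpoint, start Z0 = Sat(A[~recv U ack]) = {Busy}, add states in Sat(ack) with every successor in Z. Already a fixed point.
Sat(A[ack U A[~recv U ack]]) = {Busy}
Busy ∈ Sat(A[ack U A[~recv U ack]]) = {Busy}, so the formula holds at Busy.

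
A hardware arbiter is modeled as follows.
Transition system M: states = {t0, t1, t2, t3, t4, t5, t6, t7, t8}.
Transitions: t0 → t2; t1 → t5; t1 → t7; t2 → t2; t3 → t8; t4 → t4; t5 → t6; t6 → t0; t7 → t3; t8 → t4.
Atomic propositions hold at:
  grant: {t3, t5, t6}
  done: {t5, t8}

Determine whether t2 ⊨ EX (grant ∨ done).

Sat(grant ∨ done) = {t3, t5, t6, t8}
Sat(EX (grant ∨ done)) = {s : some successor in {t3, t5, t6, t8}} = {t1, t3, t5, t7}
t2 ∉ Sat(EX (grant ∨ done)) = {t1, t3, t5, t7}, so the formula does not hold at t2.

No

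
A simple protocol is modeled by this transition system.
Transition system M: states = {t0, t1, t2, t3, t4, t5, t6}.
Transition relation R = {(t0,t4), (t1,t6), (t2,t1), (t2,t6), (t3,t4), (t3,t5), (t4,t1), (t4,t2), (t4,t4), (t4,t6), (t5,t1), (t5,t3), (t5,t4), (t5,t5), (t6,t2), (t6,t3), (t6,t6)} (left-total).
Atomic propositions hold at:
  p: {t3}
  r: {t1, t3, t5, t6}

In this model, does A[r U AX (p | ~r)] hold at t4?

No

Sat(~r) = {t0, t2, t4}
Sat(p | ~r) = {t0, t2, t3, t4}
Sat(AX (p | ~r)) = {s : every successor in {t0, t2, t3, t4}} = {t0}
A[r U AX (p | ~r)]: least fixpoint, start Z0 = Sat(AX (p | ~r)) = {t0}, add states in Sat(r) with every successor in Z. Already a fixed point.
Sat(A[r U AX (p | ~r)]) = {t0}
t4 ∉ Sat(A[r U AX (p | ~r)]) = {t0}, so the formula does not hold at t4.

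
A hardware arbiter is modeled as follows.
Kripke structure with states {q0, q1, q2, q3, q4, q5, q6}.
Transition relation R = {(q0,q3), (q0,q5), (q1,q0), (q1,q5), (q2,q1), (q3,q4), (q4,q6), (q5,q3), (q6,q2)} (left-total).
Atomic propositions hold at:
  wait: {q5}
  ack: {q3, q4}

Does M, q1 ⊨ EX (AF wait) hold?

AF wait: least fixpoint, start Z0 = {q5}, add states with every successor in Z. Already a fixed point.
Sat(AF wait) = {q5}
Sat(EX (AF wait)) = {s : some successor in {q5}} = {q0, q1}
q1 ∈ Sat(EX (AF wait)) = {q0, q1}, so the formula holds at q1.

Yes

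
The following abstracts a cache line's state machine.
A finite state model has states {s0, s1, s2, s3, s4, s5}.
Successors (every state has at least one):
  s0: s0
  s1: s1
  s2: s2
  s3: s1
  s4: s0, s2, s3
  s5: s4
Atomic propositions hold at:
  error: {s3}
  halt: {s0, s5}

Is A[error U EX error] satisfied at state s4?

Yes

Sat(EX error) = {s : some successor in {s3}} = {s4}
A[error U EX error]: least fixpoint, start Z0 = Sat(EX error) = {s4}, add states in Sat(error) with every successor in Z. Already a fixed point.
Sat(A[error U EX error]) = {s4}
s4 ∈ Sat(A[error U EX error]) = {s4}, so the formula holds at s4.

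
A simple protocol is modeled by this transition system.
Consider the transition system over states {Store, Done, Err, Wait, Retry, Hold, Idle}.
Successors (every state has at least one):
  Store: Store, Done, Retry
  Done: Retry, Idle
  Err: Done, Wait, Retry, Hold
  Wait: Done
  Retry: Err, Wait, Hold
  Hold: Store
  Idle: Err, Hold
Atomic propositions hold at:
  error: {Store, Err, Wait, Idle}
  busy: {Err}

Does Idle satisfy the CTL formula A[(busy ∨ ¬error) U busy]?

Sat(¬error) = {Done, Retry, Hold}
Sat(busy ∨ ¬error) = {Done, Err, Retry, Hold}
A[(busy ∨ ¬error) U busy]: least fixpoint, start Z0 = Sat(busy) = {Err}, add states in Sat(busy ∨ ¬error) with every successor in Z. Already a fixed point.
Sat(A[(busy ∨ ¬error) U busy]) = {Err}
Idle ∉ Sat(A[(busy ∨ ¬error) U busy]) = {Err}, so the formula does not hold at Idle.

No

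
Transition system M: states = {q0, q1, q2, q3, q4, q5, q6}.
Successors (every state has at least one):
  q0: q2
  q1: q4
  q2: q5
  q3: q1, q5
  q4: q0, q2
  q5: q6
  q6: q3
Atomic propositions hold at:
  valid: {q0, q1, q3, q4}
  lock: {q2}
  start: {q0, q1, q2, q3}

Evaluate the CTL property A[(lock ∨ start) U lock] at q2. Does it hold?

Yes

Sat(lock ∨ start) = {q0, q1, q2, q3}
A[(lock ∨ start) U lock]: least fixpoint, start Z0 = Sat(lock) = {q2}, add states in Sat(lock ∨ start) with every successor in Z. Z1 = {q0, q2}; fixed.
Sat(A[(lock ∨ start) U lock]) = {q0, q2}
q2 ∈ Sat(A[(lock ∨ start) U lock]) = {q0, q2}, so the formula holds at q2.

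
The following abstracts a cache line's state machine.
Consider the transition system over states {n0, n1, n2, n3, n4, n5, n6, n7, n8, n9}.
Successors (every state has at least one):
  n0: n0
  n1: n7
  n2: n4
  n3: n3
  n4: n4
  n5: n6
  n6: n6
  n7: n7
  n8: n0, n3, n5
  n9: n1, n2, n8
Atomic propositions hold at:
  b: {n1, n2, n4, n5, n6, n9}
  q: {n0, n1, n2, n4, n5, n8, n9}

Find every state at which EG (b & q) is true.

Sat(b & q) = {n1, n2, n4, n5, n9}
EG (b & q): greatest fixpoint, start Z0 = {n1, n2, n4, n5, n9}, keep only states in Sat with some successor in Z. Z1 = {n2, n4, n9}; fixed.
Sat(EG (b & q)) = {n2, n4, n9}

{n2, n4, n9}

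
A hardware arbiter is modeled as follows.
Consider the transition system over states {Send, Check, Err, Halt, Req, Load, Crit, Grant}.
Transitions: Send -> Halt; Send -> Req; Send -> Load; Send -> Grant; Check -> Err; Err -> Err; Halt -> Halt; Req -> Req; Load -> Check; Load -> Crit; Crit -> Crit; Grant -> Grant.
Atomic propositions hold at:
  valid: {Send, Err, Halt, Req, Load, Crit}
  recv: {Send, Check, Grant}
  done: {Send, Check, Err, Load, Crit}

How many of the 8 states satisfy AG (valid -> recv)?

1

Sat(valid -> recv) = {Send, Check, Grant}
AG (valid -> recv): greatest fixpoint, start Z0 = {Send, Check, Grant}, keep only states in Sat with every successor in Z. Z1 = {Grant}; fixed.
Sat(AG (valid -> recv)) = {Grant}
|Sat(AG (valid -> recv))| = |{Grant}| = 1.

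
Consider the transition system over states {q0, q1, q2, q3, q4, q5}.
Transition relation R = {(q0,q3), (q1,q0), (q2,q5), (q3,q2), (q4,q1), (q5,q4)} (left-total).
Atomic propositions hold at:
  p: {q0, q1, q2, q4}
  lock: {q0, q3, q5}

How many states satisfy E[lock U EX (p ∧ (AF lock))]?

AF lock: least fixpoint, start Z0 = {q0, q3, q5}, add states with every successor in Z. Z1 = {q0, q1, q2, q3, q5}; Z2 = {q0, q1, q2, q3, q4, q5}; fixed.
Sat(AF lock) = {q0, q1, q2, q3, q4, q5}
Sat(p ∧ (AF lock)) = {q0, q1, q2, q4}
Sat(EX (p ∧ (AF lock))) = {s : some successor in {q0, q1, q2, q4}} = {q1, q3, q4, q5}
E[lock U EX (p ∧ (AF lock))]: least fixpoint, start Z0 = Sat(EX (p ∧ (AF lock))) = {q1, q3, q4, q5}, add states in Sat(lock) with some successor in Z. Z1 = {q0, q1, q3, q4, q5}; fixed.
Sat(E[lock U EX (p ∧ (AF lock))]) = {q0, q1, q3, q4, q5}
|Sat(E[lock U EX (p ∧ (AF lock))])| = |{q0, q1, q3, q4, q5}| = 5.

5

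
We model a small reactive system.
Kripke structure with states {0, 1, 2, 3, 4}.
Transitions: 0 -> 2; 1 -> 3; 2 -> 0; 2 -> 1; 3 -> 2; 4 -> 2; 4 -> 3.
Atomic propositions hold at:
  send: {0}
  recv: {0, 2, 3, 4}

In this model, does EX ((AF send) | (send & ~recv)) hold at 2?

AF send: least fixpoint, start Z0 = {0}, add states with every successor in Z. Already a fixed point.
Sat(AF send) = {0}
Sat(~recv) = {1}
Sat(send & ~recv) = ∅
Sat((AF send) | (send & ~recv)) = {0}
Sat(EX ((AF send) | (send & ~recv))) = {s : some successor in {0}} = {2}
2 ∈ Sat(EX ((AF send) | (send & ~recv))) = {2}, so the formula holds at 2.

Yes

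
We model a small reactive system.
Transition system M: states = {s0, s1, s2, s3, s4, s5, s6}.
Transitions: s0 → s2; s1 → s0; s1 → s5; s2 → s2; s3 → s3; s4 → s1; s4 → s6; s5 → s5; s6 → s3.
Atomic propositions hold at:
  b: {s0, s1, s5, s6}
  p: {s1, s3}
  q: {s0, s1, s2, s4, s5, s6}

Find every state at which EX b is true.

Sat(EX b) = {s : some successor in {s0, s1, s5, s6}} = {s1, s4, s5}

{s1, s4, s5}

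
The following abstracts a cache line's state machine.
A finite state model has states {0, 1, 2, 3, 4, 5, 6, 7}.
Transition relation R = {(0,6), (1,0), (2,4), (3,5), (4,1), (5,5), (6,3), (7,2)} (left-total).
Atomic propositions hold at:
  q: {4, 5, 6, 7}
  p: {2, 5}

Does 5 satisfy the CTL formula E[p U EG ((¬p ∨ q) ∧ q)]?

Sat(¬p) = {0, 1, 3, 4, 6, 7}
Sat(¬p ∨ q) = {0, 1, 3, 4, 5, 6, 7}
Sat((¬p ∨ q) ∧ q) = {4, 5, 6, 7}
EG ((¬p ∨ q) ∧ q): greatest fixpoint, start Z0 = {4, 5, 6, 7}, keep only states in Sat with some successor in Z. Z1 = {5}; fixed.
Sat(EG ((¬p ∨ q) ∧ q)) = {5}
E[p U EG ((¬p ∨ q) ∧ q)]: least fixpoint, start Z0 = Sat(EG ((¬p ∨ q) ∧ q)) = {5}, add states in Sat(p) with some successor in Z. Already a fixed point.
Sat(E[p U EG ((¬p ∨ q) ∧ q)]) = {5}
5 ∈ Sat(E[p U EG ((¬p ∨ q) ∧ q)]) = {5}, so the formula holds at 5.

Yes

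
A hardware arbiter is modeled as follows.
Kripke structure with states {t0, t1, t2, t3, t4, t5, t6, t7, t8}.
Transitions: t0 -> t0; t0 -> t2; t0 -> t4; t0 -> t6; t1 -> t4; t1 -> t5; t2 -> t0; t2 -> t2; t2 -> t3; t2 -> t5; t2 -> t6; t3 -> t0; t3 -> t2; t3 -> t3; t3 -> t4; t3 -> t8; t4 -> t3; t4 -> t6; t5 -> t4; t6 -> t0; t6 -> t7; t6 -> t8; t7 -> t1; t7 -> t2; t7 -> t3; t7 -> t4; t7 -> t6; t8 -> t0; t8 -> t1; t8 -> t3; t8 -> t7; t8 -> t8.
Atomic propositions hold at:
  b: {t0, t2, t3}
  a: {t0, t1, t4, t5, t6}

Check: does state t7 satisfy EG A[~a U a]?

Sat(~a) = {t2, t3, t7, t8}
A[~a U a]: least fixpoint, start Z0 = Sat(a) = {t0, t1, t4, t5, t6}, add states in Sat(~a) with every successor in Z. Already a fixed point.
Sat(A[~a U a]) = {t0, t1, t4, t5, t6}
EG A[~a U a]: greatest fixpoint, start Z0 = {t0, t1, t4, t5, t6}, keep only states in Sat with some successor in Z. Already a fixed point.
Sat(EG A[~a U a]) = {t0, t1, t4, t5, t6}
t7 ∉ Sat(EG A[~a U a]) = {t0, t1, t4, t5, t6}, so the formula does not hold at t7.

No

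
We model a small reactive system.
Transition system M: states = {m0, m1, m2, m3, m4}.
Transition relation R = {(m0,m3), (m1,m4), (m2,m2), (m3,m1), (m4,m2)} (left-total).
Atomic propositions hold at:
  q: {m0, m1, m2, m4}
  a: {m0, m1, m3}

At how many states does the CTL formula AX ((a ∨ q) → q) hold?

Sat(a ∨ q) = {m0, m1, m2, m3, m4}
Sat((a ∨ q) → q) = {m0, m1, m2, m4}
Sat(AX ((a ∨ q) → q)) = {s : every successor in {m0, m1, m2, m4}} = {m1, m2, m3, m4}
|Sat(AX ((a ∨ q) → q))| = |{m1, m2, m3, m4}| = 4.

4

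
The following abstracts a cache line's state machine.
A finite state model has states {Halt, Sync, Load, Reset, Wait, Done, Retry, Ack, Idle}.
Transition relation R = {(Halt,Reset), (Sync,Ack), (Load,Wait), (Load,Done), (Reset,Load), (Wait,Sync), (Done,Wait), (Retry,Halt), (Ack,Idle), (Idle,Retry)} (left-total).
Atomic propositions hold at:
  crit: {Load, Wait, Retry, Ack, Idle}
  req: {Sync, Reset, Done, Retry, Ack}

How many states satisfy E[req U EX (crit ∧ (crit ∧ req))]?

3

Sat(crit ∧ req) = {Retry, Ack}
Sat(crit ∧ (crit ∧ req)) = {Retry, Ack}
Sat(EX (crit ∧ (crit ∧ req))) = {s : some successor in {Retry, Ack}} = {Sync, Idle}
E[req U EX (crit ∧ (crit ∧ req))]: least fixpoint, start Z0 = Sat(EX (crit ∧ (crit ∧ req))) = {Sync, Idle}, add states in Sat(req) with some successor in Z. Z1 = {Sync, Ack, Idle}; fixed.
Sat(E[req U EX (crit ∧ (crit ∧ req))]) = {Sync, Ack, Idle}
|Sat(E[req U EX (crit ∧ (crit ∧ req))])| = |{Sync, Ack, Idle}| = 3.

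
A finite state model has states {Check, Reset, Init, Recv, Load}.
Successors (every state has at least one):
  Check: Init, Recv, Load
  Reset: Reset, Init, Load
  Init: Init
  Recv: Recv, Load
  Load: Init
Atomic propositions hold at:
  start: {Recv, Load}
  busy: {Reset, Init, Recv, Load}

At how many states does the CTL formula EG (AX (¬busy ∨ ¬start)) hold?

2

Sat(¬busy) = {Check}
Sat(¬start) = {Check, Reset, Init}
Sat(¬busy ∨ ¬start) = {Check, Reset, Init}
Sat(AX (¬busy ∨ ¬start)) = {s : every successor in {Check, Reset, Init}} = {Init, Load}
EG (AX (¬busy ∨ ¬start)): greatest fixpoint, start Z0 = {Init, Load}, keep only states in Sat with some successor in Z. Already a fixed point.
Sat(EG (AX (¬busy ∨ ¬start))) = {Init, Load}
|Sat(EG (AX (¬busy ∨ ¬start)))| = |{Init, Load}| = 2.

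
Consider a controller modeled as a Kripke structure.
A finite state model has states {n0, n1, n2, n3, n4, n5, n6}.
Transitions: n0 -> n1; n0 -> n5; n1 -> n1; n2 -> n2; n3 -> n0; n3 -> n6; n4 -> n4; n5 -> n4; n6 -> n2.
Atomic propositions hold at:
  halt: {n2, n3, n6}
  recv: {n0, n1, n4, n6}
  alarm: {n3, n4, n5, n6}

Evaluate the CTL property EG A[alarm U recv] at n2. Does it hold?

No

A[alarm U recv]: least fixpoint, start Z0 = Sat(recv) = {n0, n1, n4, n6}, add states in Sat(alarm) with every successor in Z. Z1 = {n0, n1, n3, n4, n5, n6}; fixed.
Sat(A[alarm U recv]) = {n0, n1, n3, n4, n5, n6}
EG A[alarm U recv]: greatest fixpoint, start Z0 = {n0, n1, n3, n4, n5, n6}, keep only states in Sat with some successor in Z. Z1 = {n0, n1, n3, n4, n5}; fixed.
Sat(EG A[alarm U recv]) = {n0, n1, n3, n4, n5}
n2 ∉ Sat(EG A[alarm U recv]) = {n0, n1, n3, n4, n5}, so the formula does not hold at n2.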